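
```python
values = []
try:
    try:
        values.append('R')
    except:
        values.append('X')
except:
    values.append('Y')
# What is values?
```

Step-by-step execution trace:
1. Inner try: `values.append('R')` → values = ['R']. No exception raised.
2. Inner `except` is skipped.
3. Inner try completes normally; outer `except` is skipped.
Result: ['R']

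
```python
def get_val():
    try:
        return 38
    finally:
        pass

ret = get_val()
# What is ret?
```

Step-by-step execution trace:
1. `get_val()` enters try: `return 38` sets pending return value 38.
2. Before returning, `finally: pass` runs (no effect).
3. get_val() returns 38 → ret = 38.
Result: 38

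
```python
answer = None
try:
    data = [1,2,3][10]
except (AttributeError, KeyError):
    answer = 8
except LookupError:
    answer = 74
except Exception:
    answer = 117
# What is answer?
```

Step-by-step execution trace:
1. `data = [1,2,3][10]` raises IndexError.
2. `except (AttributeError, KeyError)` does not match IndexError; skipped.
3. `except LookupError` matches (IndexError is a subclass of LookupError) → answer = 74.
4. `except Exception` is not reached.
Result: 74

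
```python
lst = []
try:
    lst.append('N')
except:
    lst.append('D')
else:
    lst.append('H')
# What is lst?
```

Step-by-step execution trace:
1. try: `lst.append('N')` → lst = ['N']. No exception raised.
2. `except` is skipped.
3. `else` runs (try completed without exception): `lst.append('H')` → lst = ['N', 'H'].
Result: ['N', 'H']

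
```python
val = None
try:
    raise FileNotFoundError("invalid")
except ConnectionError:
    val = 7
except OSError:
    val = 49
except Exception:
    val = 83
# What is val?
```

Step-by-step execution trace:
1. `raise FileNotFoundError(...)` raises FileNotFoundError.
2. `except ConnectionError` does not match (FileNotFoundError is not a subclass of ConnectionError); skipped.
3. `except OSError` matches (FileNotFoundError is a subclass of OSError) → val = 49.
4. `except Exception` is not reached.
Result: 49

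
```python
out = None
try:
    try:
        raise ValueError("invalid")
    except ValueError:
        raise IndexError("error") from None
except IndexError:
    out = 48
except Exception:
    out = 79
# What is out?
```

Step-by-step execution trace:
1. Inner try raises ValueError; inner `except ValueError` catches it.
2. `raise IndexError(...) from None` raises IndexError (from None suppresses __context__, but the active exception is still IndexError).
3. Outer `except IndexError` matches → out = 48.
4. `except Exception` is not reached.
Result: 48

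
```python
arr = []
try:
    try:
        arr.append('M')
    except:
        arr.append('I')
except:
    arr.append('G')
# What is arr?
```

Step-by-step execution trace:
1. Inner try: `arr.append('M')` → arr = ['M']. No exception raised.
2. Inner `except` is skipped.
3. Inner try completes normally; outer `except` is skipped.
Result: ['M']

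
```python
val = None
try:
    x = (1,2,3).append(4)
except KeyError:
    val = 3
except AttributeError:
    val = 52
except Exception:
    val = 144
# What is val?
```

Step-by-step execution trace:
1. `x = (1,2,3).append(4)` raises AttributeError.
2. `except KeyError` does not match AttributeError; skipped.
3. `except AttributeError` matches → val = 52.
4. Remaining except clauses are skipped.
Result: 52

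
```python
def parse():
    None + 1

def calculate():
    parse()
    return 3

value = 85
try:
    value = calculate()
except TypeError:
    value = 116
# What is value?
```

Step-by-step execution trace:
1. value starts at 85.
2. try: `calculate()` calls `parse()`.
3. `parse()` evaluates `None + 1`, which raises TypeError; it propagates through calculate (uncaught).
4. `return 3` in calculate is not reached; the assignment to value does not complete.
5. `except TypeError` matches → value = 116.
Result: 116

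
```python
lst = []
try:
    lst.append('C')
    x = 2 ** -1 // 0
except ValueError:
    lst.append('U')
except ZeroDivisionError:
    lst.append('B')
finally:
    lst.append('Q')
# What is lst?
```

Step-by-step execution trace:
1. try: `lst.append('C')` → lst = ['C'].
2. `x = 2 ** -1 // 0` raises ZeroDivisionError.
3. `except ValueError` does not match ZeroDivisionError; skipped.
4. `except ZeroDivisionError` matches → `lst.append('B')` → lst = ['C', 'B'].
5. finally always runs: `lst.append('Q')` → lst = ['C', 'B', 'Q'].
Result: ['C', 'B', 'Q']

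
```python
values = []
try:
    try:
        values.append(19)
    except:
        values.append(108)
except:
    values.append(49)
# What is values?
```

Step-by-step execution trace:
1. Inner try: `values.append(19)` → values = [19]. No exception raised.
2. Inner `except` is skipped.
3. Inner try completes normally; outer `except` is skipped.
Result: [19]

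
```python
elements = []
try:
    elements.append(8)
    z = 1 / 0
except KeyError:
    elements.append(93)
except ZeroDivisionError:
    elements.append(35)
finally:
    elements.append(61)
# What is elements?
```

Step-by-step execution trace:
1. try: `elements.append(8)` → elements = [8].
2. `z = 1 / 0` raises ZeroDivisionError.
3. `except KeyError` does not match ZeroDivisionError; skipped.
4. `except ZeroDivisionError` matches → `elements.append(35)` → elements = [8, 35].
5. finally always runs: `elements.append(61)` → elements = [8, 35, 61].
Result: [8, 35, 61]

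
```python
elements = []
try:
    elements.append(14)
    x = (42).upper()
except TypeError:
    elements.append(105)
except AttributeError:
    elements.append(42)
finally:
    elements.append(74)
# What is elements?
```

Step-by-step execution trace:
1. try: `elements.append(14)` → elements = [14].
2. `x = (42).upper()` raises AttributeError.
3. `except TypeError` does not match AttributeError; skipped.
4. `except AttributeError` matches → `elements.append(42)` → elements = [14, 42].
5. finally always runs: `elements.append(74)` → elements = [14, 42, 74].
Result: [14, 42, 74]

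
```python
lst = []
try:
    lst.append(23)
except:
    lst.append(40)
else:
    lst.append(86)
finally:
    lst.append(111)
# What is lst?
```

Step-by-step execution trace:
1. try: `lst.append(23)` → lst = [23]. No exception raised.
2. `except` is skipped.
3. `else` runs: `lst.append(86)` → lst = [23, 86].
4. `finally` always runs: `lst.append(111)` → lst = [23, 86, 111].
Result: [23, 86, 111]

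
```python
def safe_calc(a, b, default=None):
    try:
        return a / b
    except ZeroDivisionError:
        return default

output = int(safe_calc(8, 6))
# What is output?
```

Step-by-step execution trace:
1. `safe_calc(8, 6)` enters try: `return 8 / 6` → returns 1.3333333333333333. No exception raised.
2. `except ZeroDivisionError` is skipped.
3. `int(1.3333333333333333)` → 1 → output = 1.
Result: 1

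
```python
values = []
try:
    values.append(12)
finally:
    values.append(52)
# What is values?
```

Step-by-step execution trace:
1. try: `values.append(12)` → values = [12].
2. The try body completes without raising.
3. finally always runs: `values.append(52)` → values = [12, 52].
Result: [12, 52]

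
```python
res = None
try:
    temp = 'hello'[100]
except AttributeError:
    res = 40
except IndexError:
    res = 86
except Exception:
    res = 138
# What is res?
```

Step-by-step execution trace:
1. `temp = 'hello'[100]` raises IndexError.
2. `except AttributeError` does not match IndexError; skipped.
3. `except IndexError` matches → res = 86.
4. Remaining except clauses are skipped.
Result: 86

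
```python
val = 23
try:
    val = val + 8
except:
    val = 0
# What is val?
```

Step-by-step execution trace:
1. val starts at 23.
2. try: `val = val + 8` → val = 31. No exception raised.
3. `except` is skipped.
Result: 31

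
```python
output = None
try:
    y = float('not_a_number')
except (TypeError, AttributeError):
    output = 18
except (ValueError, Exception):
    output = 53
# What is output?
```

Step-by-step execution trace:
1. `y = float('not_a_number')` raises ValueError.
2. `except (TypeError, AttributeError)` does not match ValueError; skipped.
3. `except (ValueError, Exception)` matches (ValueError is in the tuple) → output = 53.
Result: 53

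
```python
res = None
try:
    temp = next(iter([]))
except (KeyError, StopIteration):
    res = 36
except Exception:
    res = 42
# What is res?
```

Step-by-step execution trace:
1. `temp = next(iter([]))` raises StopIteration.
2. `except (KeyError, StopIteration)` matches (StopIteration is in the tuple) → res = 36.
3. `except Exception` is not reached.
Result: 36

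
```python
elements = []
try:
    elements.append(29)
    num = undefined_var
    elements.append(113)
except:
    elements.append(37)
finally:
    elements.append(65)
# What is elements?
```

Step-by-step execution trace:
1. try: `elements.append(29)` → elements = [29].
2. `num = undefined_var` raises NameError; `elements.append(113)` is not reached.
3. bare `except` matches → `elements.append(37)` → elements = [29, 37].
4. finally always runs: `elements.append(65)` → elements = [29, 37, 65].
Result: [29, 37, 65]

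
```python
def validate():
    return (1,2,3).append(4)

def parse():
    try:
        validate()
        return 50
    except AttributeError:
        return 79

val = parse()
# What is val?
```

Step-by-step execution trace:
1. `parse()` calls `validate()`.
2. `validate()` evaluates `(1,2,3).append(4)`, which raises AttributeError; it propagates to the caller.
3. `return 50` is not reached.
4. `except AttributeError` in parse matches → returns 79.
5. val = 79.
Result: 79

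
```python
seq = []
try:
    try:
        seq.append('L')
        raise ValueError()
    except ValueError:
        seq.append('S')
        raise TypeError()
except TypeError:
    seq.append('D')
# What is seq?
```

Step-by-step execution trace:
1. Inner try: `seq.append('L')` → seq = ['L'].
2. `raise ValueError()` raises ValueError.
3. Inner `except ValueError` matches → `seq.append('S')` → seq = ['L', 'S'].
4. `raise TypeError()` raises TypeError; propagates to outer try.
5. Outer `except TypeError` matches → `seq.append('D')` → seq = ['L', 'S', 'D'].
Result: ['L', 'S', 'D']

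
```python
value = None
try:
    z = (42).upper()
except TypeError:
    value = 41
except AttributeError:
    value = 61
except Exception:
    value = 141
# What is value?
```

Step-by-step execution trace:
1. `z = (42).upper()` raises AttributeError.
2. `except TypeError` does not match AttributeError; skipped.
3. `except AttributeError` matches → value = 61.
4. Remaining except clauses are skipped.
Result: 61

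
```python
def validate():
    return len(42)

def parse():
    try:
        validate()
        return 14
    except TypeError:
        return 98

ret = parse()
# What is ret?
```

Step-by-step execution trace:
1. `parse()` calls `validate()`.
2. `validate()` evaluates `len(42)`, which raises TypeError; it propagates to the caller.
3. `return 14` is not reached.
4. `except TypeError` in parse matches → returns 98.
5. ret = 98.
Result: 98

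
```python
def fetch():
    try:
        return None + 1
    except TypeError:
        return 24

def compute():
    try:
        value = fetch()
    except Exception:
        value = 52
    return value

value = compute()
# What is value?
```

Step-by-step execution trace:
1. `compute()` calls `fetch()`.
2. In fetch: `None + 1` raises TypeError; `except TypeError` catches it → returns 24.
3. In compute: `value = fetch()` → value = 24. No exception reaches compute.
4. `except Exception` is skipped; compute returns 24.
5. value = 24.
Result: 24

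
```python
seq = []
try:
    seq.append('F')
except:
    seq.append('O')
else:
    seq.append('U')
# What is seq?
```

Step-by-step execution trace:
1. try: `seq.append('F')` → seq = ['F']. No exception raised.
2. `except` is skipped.
3. `else` runs (try completed without exception): `seq.append('U')` → seq = ['F', 'U'].
Result: ['F', 'U']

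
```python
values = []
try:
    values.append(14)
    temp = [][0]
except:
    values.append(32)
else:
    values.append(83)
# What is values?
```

Step-by-step execution trace:
1. try: `values.append(14)` → values = [14].
2. `temp = [][0]` raises IndexError.
3. bare `except` matches → `values.append(32)` → values = [14, 32].
4. `else` is skipped (an exception was raised).
Result: [14, 32]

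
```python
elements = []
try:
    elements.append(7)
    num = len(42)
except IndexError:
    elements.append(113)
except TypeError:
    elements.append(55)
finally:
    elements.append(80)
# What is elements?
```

Step-by-step execution trace:
1. try: `elements.append(7)` → elements = [7].
2. `num = len(42)` raises TypeError.
3. `except IndexError` does not match TypeError; skipped.
4. `except TypeError` matches → `elements.append(55)` → elements = [7, 55].
5. finally always runs: `elements.append(80)` → elements = [7, 55, 80].
Result: [7, 55, 80]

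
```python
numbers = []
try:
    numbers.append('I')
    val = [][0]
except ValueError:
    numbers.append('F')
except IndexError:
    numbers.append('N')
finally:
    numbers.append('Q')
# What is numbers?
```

Step-by-step execution trace:
1. try: `numbers.append('I')` → numbers = ['I'].
2. `val = [][0]` raises IndexError.
3. `except ValueError` does not match IndexError; skipped.
4. `except IndexError` matches → `numbers.append('N')` → numbers = ['I', 'N'].
5. finally always runs: `numbers.append('Q')` → numbers = ['I', 'N', 'Q'].
Result: ['I', 'N', 'Q']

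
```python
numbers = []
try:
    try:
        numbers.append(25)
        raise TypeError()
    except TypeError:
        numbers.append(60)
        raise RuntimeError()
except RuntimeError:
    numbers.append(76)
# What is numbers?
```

Step-by-step execution trace:
1. Inner try: `numbers.append(25)` → numbers = [25].
2. `raise TypeError()` raises TypeError.
3. Inner `except TypeError` matches → `numbers.append(60)` → numbers = [25, 60].
4. `raise RuntimeError()` raises RuntimeError; propagates to outer try.
5. Outer `except RuntimeError` matches → `numbers.append(76)` → numbers = [25, 60, 76].
Result: [25, 60, 76]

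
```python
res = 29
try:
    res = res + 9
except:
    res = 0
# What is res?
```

Step-by-step execution trace:
1. res starts at 29.
2. try: `res = res + 9` → res = 38. No exception raised.
3. `except` is skipped.
Result: 38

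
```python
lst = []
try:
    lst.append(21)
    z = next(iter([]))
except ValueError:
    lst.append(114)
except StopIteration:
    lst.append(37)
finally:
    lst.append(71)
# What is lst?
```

Step-by-step execution trace:
1. try: `lst.append(21)` → lst = [21].
2. `z = next(iter([]))` raises StopIteration.
3. `except ValueError` does not match StopIteration; skipped.
4. `except StopIteration` matches → `lst.append(37)` → lst = [21, 37].
5. finally always runs: `lst.append(71)` → lst = [21, 37, 71].
Result: [21, 37, 71]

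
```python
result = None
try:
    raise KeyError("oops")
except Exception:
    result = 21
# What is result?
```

Step-by-step execution trace:
1. `raise KeyError(...)` raises KeyError.
2. `except Exception` matches (KeyError is a subclass of Exception) → result = 21.
Result: 21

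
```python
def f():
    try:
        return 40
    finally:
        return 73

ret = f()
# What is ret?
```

Step-by-step execution trace:
1. `f()` enters try: `return 40` sets pending return value 40.
2. Before returning, `finally: return 73` runs and overrides the pending return.
3. f() returns 73 → ret = 73.
Result: 73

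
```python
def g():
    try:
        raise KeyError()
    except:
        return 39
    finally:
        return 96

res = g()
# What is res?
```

Step-by-step execution trace:
1. `g()` enters try: `raise KeyError()` raises KeyError.
2. bare `except` matches → `return 39` sets pending return value 39.
3. Before returning, `finally: return 96` runs and overrides the pending return.
4. g() returns 96 → res = 96.
Result: 96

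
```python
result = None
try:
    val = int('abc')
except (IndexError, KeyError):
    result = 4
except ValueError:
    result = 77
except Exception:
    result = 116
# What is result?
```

Step-by-step execution trace:
1. `val = int('abc')` raises ValueError.
2. `except (IndexError, KeyError)` does not match ValueError; skipped.
3. `except ValueError` matches (exact type match) → result = 77.
4. `except Exception` is not reached.
Result: 77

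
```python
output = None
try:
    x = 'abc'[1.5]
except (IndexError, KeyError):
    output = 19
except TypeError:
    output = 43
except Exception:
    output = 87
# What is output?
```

Step-by-step execution trace:
1. `x = 'abc'[1.5]` raises TypeError.
2. `except (IndexError, KeyError)` does not match TypeError; skipped.
3. `except TypeError` matches (exact type match) → output = 43.
4. `except Exception` is not reached.
Result: 43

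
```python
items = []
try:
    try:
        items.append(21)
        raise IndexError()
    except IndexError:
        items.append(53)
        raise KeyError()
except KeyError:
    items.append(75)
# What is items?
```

Step-by-step execution trace:
1. Inner try: `items.append(21)` → items = [21].
2. `raise IndexError()` raises IndexError.
3. Inner `except IndexError` matches → `items.append(53)` → items = [21, 53].
4. `raise KeyError()` raises KeyError; propagates to outer try.
5. Outer `except KeyError` matches → `items.append(75)` → items = [21, 53, 75].
Result: [21, 53, 75]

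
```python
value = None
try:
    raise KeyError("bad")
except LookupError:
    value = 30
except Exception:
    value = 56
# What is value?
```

Step-by-step execution trace:
1. `raise KeyError(...)` raises KeyError.
2. `except LookupError` matches (KeyError is a subclass of LookupError) → value = 30.
3. `except Exception` is not reached.
Result: 30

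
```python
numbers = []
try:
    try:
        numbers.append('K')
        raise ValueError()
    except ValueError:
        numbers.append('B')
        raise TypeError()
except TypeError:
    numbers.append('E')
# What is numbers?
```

Step-by-step execution trace:
1. Inner try: `numbers.append('K')` → numbers = ['K'].
2. `raise ValueError()` raises ValueError.
3. Inner `except ValueError` matches → `numbers.append('B')` → numbers = ['K', 'B'].
4. `raise TypeError()` raises TypeError; propagates to outer try.
5. Outer `except TypeError` matches → `numbers.append('E')` → numbers = ['K', 'B', 'E'].
Result: ['K', 'B', 'E']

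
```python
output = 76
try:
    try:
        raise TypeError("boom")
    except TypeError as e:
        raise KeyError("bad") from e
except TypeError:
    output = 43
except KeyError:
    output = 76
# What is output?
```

Step-by-step execution trace:
1. Inner try raises TypeError; inner `except TypeError as e` catches it.
2. `raise KeyError(...) from e` raises KeyError (TypeError is attached as __cause__, but only KeyError is active).
3. Outer `except TypeError` does not match KeyError; skipped.
4. Outer `except KeyError` matches → output = 76.
Result: 76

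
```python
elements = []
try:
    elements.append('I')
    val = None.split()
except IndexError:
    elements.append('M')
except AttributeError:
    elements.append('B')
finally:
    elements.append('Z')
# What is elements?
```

Step-by-step execution trace:
1. try: `elements.append('I')` → elements = ['I'].
2. `val = None.split()` raises AttributeError.
3. `except IndexError` does not match AttributeError; skipped.
4. `except AttributeError` matches → `elements.append('B')` → elements = ['I', 'B'].
5. finally always runs: `elements.append('Z')` → elements = ['I', 'B', 'Z'].
Result: ['I', 'B', 'Z']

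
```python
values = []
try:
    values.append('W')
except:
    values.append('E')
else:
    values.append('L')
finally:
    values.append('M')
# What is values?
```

Step-by-step execution trace:
1. try: `values.append('W')` → values = ['W']. No exception raised.
2. `except` is skipped.
3. `else` runs: `values.append('L')` → values = ['W', 'L'].
4. `finally` always runs: `values.append('M')` → values = ['W', 'L', 'M'].
Result: ['W', 'L', 'M']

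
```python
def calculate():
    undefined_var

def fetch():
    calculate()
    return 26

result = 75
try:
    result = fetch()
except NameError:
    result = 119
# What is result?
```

Step-by-step execution trace:
1. result starts at 75.
2. try: `fetch()` calls `calculate()`.
3. `calculate()` evaluates `undefined_var`, which raises NameError; it propagates through fetch (uncaught).
4. `return 26` in fetch is not reached; the assignment to result does not complete.
5. `except NameError` matches → result = 119.
Result: 119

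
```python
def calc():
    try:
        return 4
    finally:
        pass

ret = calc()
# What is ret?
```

Step-by-step execution trace:
1. `calc()` enters try: `return 4` sets pending return value 4.
2. Before returning, `finally: pass` runs (no effect).
3. calc() returns 4 → ret = 4.
Result: 4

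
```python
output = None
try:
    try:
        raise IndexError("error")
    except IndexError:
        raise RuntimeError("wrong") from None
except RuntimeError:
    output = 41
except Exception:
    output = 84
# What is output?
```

Step-by-step execution trace:
1. Inner try raises IndexError; inner `except IndexError` catches it.
2. `raise RuntimeError(...) from None` raises RuntimeError (from None suppresses __context__, but the active exception is still RuntimeError).
3. Outer `except RuntimeError` matches → output = 41.
4. `except Exception` is not reached.
Result: 41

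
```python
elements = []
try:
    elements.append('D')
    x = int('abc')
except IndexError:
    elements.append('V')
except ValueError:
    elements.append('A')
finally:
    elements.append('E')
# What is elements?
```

Step-by-step execution trace:
1. try: `elements.append('D')` → elements = ['D'].
2. `x = int('abc')` raises ValueError.
3. `except IndexError` does not match ValueError; skipped.
4. `except ValueError` matches → `elements.append('A')` → elements = ['D', 'A'].
5. finally always runs: `elements.append('E')` → elements = ['D', 'A', 'E'].
Result: ['D', 'A', 'E']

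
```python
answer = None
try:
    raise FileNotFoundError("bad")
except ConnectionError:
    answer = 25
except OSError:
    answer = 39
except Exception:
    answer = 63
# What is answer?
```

Step-by-step execution trace:
1. `raise FileNotFoundError(...)` raises FileNotFoundError.
2. `except ConnectionError` does not match (FileNotFoundError is not a subclass of ConnectionError); skipped.
3. `except OSError` matches (FileNotFoundError is a subclass of OSError) → answer = 39.
4. `except Exception` is not reached.
Result: 39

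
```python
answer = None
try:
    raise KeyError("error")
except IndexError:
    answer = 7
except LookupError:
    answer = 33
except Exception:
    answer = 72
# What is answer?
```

Step-by-step execution trace:
1. `raise KeyError(...)` raises KeyError.
2. `except IndexError` does not match (KeyError is not a subclass of IndexError); skipped.
3. `except LookupError` matches (KeyError is a subclass of LookupError) → answer = 33.
4. `except Exception` is not reached.
Result: 33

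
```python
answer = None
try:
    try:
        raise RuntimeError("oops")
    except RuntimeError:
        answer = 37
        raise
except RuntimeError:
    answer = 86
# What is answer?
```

Step-by-step execution trace:
1. Inner try: `raise RuntimeError("oops")` raises RuntimeError.
2. Inner `except RuntimeError` matches → answer = 37.
3. bare `raise` re-raises the same RuntimeError.
4. Outer `except RuntimeError` matches → answer = 86.
Result: 86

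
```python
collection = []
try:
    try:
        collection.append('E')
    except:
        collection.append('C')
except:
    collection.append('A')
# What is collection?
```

Step-by-step execution trace:
1. Inner try: `collection.append('E')` → collection = ['E']. No exception raised.
2. Inner `except` is skipped.
3. Inner try completes normally; outer `except` is skipped.
Result: ['E']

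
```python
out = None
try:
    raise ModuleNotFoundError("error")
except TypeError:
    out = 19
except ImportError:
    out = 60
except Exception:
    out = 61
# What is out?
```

Step-by-step execution trace:
1. `raise ModuleNotFoundError(...)` raises ModuleNotFoundError.
2. `except TypeError` does not match (ModuleNotFoundError is not a subclass of TypeError); skipped.
3. `except ImportError` matches (ModuleNotFoundError is a subclass of ImportError) → out = 60.
4. `except Exception` is not reached.
Result: 60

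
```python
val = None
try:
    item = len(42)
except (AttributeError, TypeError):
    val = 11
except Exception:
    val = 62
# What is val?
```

Step-by-step execution trace:
1. `item = len(42)` raises TypeError.
2. `except (AttributeError, TypeError)` matches (TypeError is in the tuple) → val = 11.
3. `except Exception` is not reached.
Result: 11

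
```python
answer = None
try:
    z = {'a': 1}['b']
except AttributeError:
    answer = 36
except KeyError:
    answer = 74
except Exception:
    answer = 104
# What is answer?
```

Step-by-step execution trace:
1. `z = {'a': 1}['b']` raises KeyError.
2. `except AttributeError` does not match KeyError; skipped.
3. `except KeyError` matches → answer = 74.
4. Remaining except clauses are skipped.
Result: 74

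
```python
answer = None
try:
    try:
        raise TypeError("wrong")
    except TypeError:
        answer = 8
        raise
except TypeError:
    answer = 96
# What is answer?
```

Step-by-step execution trace:
1. Inner try: `raise TypeError("wrong")` raises TypeError.
2. Inner `except TypeError` matches → answer = 8.
3. bare `raise` re-raises the same TypeError.
4. Outer `except TypeError` matches → answer = 96.
Result: 96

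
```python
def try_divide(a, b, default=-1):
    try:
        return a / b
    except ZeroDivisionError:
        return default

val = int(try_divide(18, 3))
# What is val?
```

Step-by-step execution trace:
1. `try_divide(18, 3)` enters try: `return 18 / 3` → returns 6.0. No exception raised.
2. `except ZeroDivisionError` is skipped.
3. `int(6.0)` → 6 → val = 6.
Result: 6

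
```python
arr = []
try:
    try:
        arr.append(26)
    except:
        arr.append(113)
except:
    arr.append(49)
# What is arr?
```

Step-by-step execution trace:
1. Inner try: `arr.append(26)` → arr = [26]. No exception raised.
2. Inner `except` is skipped.
3. Inner try completes normally; outer `except` is skipped.
Result: [26]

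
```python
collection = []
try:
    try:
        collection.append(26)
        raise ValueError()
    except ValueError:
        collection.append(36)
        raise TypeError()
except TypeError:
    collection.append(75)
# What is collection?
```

Step-by-step execution trace:
1. Inner try: `collection.append(26)` → collection = [26].
2. `raise ValueError()` raises ValueError.
3. Inner `except ValueError` matches → `collection.append(36)` → collection = [26, 36].
4. `raise TypeError()` raises TypeError; propagates to outer try.
5. Outer `except TypeError` matches → `collection.append(75)` → collection = [26, 36, 75].
Result: [26, 36, 75]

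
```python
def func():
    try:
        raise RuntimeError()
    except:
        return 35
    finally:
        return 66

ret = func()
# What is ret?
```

Step-by-step execution trace:
1. `func()` enters try: `raise RuntimeError()` raises RuntimeError.
2. bare `except` matches → `return 35` sets pending return value 35.
3. Before returning, `finally: return 66` runs and overrides the pending return.
4. func() returns 66 → ret = 66.
Result: 66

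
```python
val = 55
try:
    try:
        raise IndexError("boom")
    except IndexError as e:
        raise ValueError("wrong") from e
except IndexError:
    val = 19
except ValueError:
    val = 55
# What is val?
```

Step-by-step execution trace:
1. Inner try raises IndexError; inner `except IndexError as e` catches it.
2. `raise ValueError(...) from e` raises ValueError (IndexError is attached as __cause__, but only ValueError is active).
3. Outer `except IndexError` does not match ValueError; skipped.
4. Outer `except ValueError` matches → val = 55.
Result: 55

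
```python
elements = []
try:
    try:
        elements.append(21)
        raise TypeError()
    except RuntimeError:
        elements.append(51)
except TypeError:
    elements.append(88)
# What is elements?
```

Step-by-step execution trace:
1. Inner try: `elements.append(21)` → elements = [21].
2. `raise TypeError()` raises TypeError.
3. Inner `except RuntimeError` does not match TypeError; exception propagates to outer try.
4. Outer `except TypeError` matches → `elements.append(88)` → elements = [21, 88].
Result: [21, 88]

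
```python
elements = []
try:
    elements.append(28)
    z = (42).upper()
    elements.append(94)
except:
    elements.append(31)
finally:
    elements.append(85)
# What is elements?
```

Step-by-step execution trace:
1. try: `elements.append(28)` → elements = [28].
2. `z = (42).upper()` raises AttributeError; `elements.append(94)` is not reached.
3. bare `except` matches → `elements.append(31)` → elements = [28, 31].
4. finally always runs: `elements.append(85)` → elements = [28, 31, 85].
Result: [28, 31, 85]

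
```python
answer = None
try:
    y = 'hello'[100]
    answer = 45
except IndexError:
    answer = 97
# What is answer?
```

Step-by-step execution trace:
1. `y = 'hello'[100]` raises IndexError.
2. `answer = 45` is not reached.
3. `except IndexError` matches → answer = 97.
Result: 97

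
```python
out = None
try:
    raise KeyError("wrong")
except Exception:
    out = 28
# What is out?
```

Step-by-step execution trace:
1. `raise KeyError(...)` raises KeyError.
2. `except Exception` matches (KeyError is a subclass of Exception) → out = 28.
Result: 28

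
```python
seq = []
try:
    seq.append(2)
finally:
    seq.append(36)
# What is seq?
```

Step-by-step execution trace:
1. try: `seq.append(2)` → seq = [2].
2. The try body completes without raising.
3. finally always runs: `seq.append(36)` → seq = [2, 36].
Result: [2, 36]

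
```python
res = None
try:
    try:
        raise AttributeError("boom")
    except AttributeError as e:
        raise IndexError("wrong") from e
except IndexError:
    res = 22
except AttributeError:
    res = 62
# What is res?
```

Step-by-step execution trace:
1. Inner try raises AttributeError; inner `except AttributeError as e` catches it.
2. `raise IndexError(...) from e` raises IndexError (AttributeError is attached as __cause__, but only IndexError is active).
3. Outer `except IndexError` matches → res = 22.
4. `except AttributeError` is not reached.
Result: 22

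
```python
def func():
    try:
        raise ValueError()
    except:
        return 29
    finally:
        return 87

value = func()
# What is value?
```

Step-by-step execution trace:
1. `func()` enters try: `raise ValueError()` raises ValueError.
2. bare `except` matches → `return 29` sets pending return value 29.
3. Before returning, `finally: return 87` runs and overrides the pending return.
4. func() returns 87 → value = 87.
Result: 87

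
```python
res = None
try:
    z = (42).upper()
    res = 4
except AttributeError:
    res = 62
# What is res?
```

Step-by-step execution trace:
1. `z = (42).upper()` raises AttributeError.
2. `res = 4` is not reached.
3. `except AttributeError` matches → res = 62.
Result: 62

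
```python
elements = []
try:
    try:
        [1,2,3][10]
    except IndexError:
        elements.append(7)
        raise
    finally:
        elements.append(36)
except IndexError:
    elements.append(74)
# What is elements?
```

Step-by-step execution trace:
1. Inner try: `[1,2,3][10]` raises IndexError.
2. Inner `except IndexError` matches → `elements.append(7)` → elements = [7].
3. bare `raise` re-raises IndexError.
4. Inner `finally` runs during unwinding: `elements.append(36)` → elements = [7, 36].
5. Outer `except IndexError` matches → `elements.append(74)` → elements = [7, 36, 74].
Result: [7, 36, 74]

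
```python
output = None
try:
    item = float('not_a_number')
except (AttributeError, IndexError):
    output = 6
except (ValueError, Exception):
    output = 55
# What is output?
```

Step-by-step execution trace:
1. `item = float('not_a_number')` raises ValueError.
2. `except (AttributeError, IndexError)` does not match ValueError; skipped.
3. `except (ValueError, Exception)` matches (ValueError is in the tuple) → output = 55.
Result: 55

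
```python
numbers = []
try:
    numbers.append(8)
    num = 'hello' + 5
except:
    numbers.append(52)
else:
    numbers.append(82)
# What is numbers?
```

Step-by-step execution trace:
1. try: `numbers.append(8)` → numbers = [8].
2. `num = 'hello' + 5` raises TypeError.
3. bare `except` matches → `numbers.append(52)` → numbers = [8, 52].
4. `else` is skipped (an exception was raised).
Result: [8, 52]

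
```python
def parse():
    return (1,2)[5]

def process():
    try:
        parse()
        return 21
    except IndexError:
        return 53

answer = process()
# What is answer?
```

Step-by-step execution trace:
1. `process()` calls `parse()`.
2. `parse()` evaluates `(1,2)[5]`, which raises IndexError; it propagates to the caller.
3. `return 21` is not reached.
4. `except IndexError` in process matches → returns 53.
5. answer = 53.
Result: 53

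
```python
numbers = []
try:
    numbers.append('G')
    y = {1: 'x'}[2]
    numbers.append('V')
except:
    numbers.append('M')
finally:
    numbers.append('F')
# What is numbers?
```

Step-by-step execution trace:
1. try: `numbers.append('G')` → numbers = ['G'].
2. `y = {1: 'x'}[2]` raises KeyError; `numbers.append('V')` is not reached.
3. bare `except` matches → `numbers.append('M')` → numbers = ['G', 'M'].
4. finally always runs: `numbers.append('F')` → numbers = ['G', 'M', 'F'].
Result: ['G', 'M', 'F']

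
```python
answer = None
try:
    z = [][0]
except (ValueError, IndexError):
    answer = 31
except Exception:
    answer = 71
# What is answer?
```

Step-by-step execution trace:
1. `z = [][0]` raises IndexError.
2. `except (ValueError, IndexError)` matches (IndexError is in the tuple) → answer = 31.
3. `except Exception` is not reached.
Result: 31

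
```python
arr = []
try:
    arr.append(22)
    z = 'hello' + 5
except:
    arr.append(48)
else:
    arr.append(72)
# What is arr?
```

Step-by-step execution trace:
1. try: `arr.append(22)` → arr = [22].
2. `z = 'hello' + 5` raises TypeError.
3. bare `except` matches → `arr.append(48)` → arr = [22, 48].
4. `else` is skipped (an exception was raised).
Result: [22, 48]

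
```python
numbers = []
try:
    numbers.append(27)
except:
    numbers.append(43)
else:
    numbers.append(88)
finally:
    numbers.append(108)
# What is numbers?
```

Step-by-step execution trace:
1. try: `numbers.append(27)` → numbers = [27]. No exception raised.
2. `except` is skipped.
3. `else` runs: `numbers.append(88)` → numbers = [27, 88].
4. `finally` always runs: `numbers.append(108)` → numbers = [27, 88, 108].
Result: [27, 88, 108]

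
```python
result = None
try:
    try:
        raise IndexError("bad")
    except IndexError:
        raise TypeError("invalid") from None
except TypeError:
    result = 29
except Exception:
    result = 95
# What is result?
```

Step-by-step execution trace:
1. Inner try raises IndexError; inner `except IndexError` catches it.
2. `raise TypeError(...) from None` raises TypeError (from None suppresses __context__, but the active exception is still TypeError).
3. Outer `except TypeError` matches → result = 29.
4. `except Exception` is not reached.
Result: 29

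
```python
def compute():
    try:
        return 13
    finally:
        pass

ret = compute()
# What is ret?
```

Step-by-step execution trace:
1. `compute()` enters try: `return 13` sets pending return value 13.
2. Before returning, `finally: pass` runs (no effect).
3. compute() returns 13 → ret = 13.
Result: 13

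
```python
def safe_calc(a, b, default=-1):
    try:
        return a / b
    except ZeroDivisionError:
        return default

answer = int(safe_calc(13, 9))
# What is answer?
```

Step-by-step execution trace:
1. `safe_calc(13, 9)` enters try: `return 13 / 9` → returns 1.4444444444444444. No exception raised.
2. `except ZeroDivisionError` is skipped.
3. `int(1.4444444444444444)` → 1 → answer = 1.
Result: 1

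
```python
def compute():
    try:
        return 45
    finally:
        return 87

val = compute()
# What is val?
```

Step-by-step execution trace:
1. `compute()` enters try: `return 45` sets pending return value 45.
2. Before returning, `finally: return 87` runs and overrides the pending return.
3. compute() returns 87 → val = 87.
Result: 87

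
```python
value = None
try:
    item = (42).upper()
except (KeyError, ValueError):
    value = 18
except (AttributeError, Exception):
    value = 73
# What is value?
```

Step-by-step execution trace:
1. `item = (42).upper()` raises AttributeError.
2. `except (KeyError, ValueError)` does not match AttributeError; skipped.
3. `except (AttributeError, Exception)` matches (AttributeError is in the tuple) → value = 73.
Result: 73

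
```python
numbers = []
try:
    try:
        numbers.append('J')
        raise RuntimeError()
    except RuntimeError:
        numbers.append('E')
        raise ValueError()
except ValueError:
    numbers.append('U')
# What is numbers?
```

Step-by-step execution trace:
1. Inner try: `numbers.append('J')` → numbers = ['J'].
2. `raise RuntimeError()` raises RuntimeError.
3. Inner `except RuntimeError` matches → `numbers.append('E')` → numbers = ['J', 'E'].
4. `raise ValueError()` raises ValueError; propagates to outer try.
5. Outer `except ValueError` matches → `numbers.append('U')` → numbers = ['J', 'E', 'U'].
Result: ['J', 'E', 'U']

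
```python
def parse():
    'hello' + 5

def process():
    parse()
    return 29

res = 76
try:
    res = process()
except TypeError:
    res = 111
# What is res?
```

Step-by-step execution trace:
1. res starts at 76.
2. try: `process()` calls `parse()`.
3. `parse()` evaluates `'hello' + 5`, which raises TypeError; it propagates through process (uncaught).
4. `return 29` in process is not reached; the assignment to res does not complete.
5. `except TypeError` matches → res = 111.
Result: 111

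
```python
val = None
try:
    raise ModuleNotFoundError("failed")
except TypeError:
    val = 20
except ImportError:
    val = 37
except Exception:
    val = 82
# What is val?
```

Step-by-step execution trace:
1. `raise ModuleNotFoundError(...)` raises ModuleNotFoundError.
2. `except TypeError` does not match (ModuleNotFoundError is not a subclass of TypeError); skipped.
3. `except ImportError` matches (ModuleNotFoundError is a subclass of ImportError) → val = 37.
4. `except Exception` is not reached.
Result: 37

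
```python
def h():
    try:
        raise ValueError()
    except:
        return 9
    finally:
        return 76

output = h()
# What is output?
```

Step-by-step execution trace:
1. `h()` enters try: `raise ValueError()` raises ValueError.
2. bare `except` matches → `return 9` sets pending return value 9.
3. Before returning, `finally: return 76` runs and overrides the pending return.
4. h() returns 76 → output = 76.
Result: 76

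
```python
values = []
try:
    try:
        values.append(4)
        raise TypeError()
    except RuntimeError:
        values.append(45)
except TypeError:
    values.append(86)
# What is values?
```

Step-by-step execution trace:
1. Inner try: `values.append(4)` → values = [4].
2. `raise TypeError()` raises TypeError.
3. Inner `except RuntimeError` does not match TypeError; exception propagates to outer try.
4. Outer `except TypeError` matches → `values.append(86)` → values = [4, 86].
Result: [4, 86]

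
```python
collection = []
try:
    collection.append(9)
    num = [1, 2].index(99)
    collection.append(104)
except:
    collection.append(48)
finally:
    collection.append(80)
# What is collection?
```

Step-by-step execution trace:
1. try: `collection.append(9)` → collection = [9].
2. `num = [1, 2].index(99)` raises ValueError; `collection.append(104)` is not reached.
3. bare `except` matches → `collection.append(48)` → collection = [9, 48].
4. finally always runs: `collection.append(80)` → collection = [9, 48, 80].
Result: [9, 48, 80]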